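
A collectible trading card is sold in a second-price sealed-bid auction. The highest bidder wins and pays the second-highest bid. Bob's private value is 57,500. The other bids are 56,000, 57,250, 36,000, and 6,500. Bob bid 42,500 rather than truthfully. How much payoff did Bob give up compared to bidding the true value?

250

The highest competing bid is 57,250.
Bidding truthfully at 57,500: Bob has the top bid, wins, and pays the second-highest bid 57,250. Payoff = 57,500 − 57,250 = 250.
Bidding 42,500: the top bid is 57,250 (a rival), so Bob loses. Payoff = 0.
Regret = truthful payoff − actual payoff = 250 − 0 = 250.
Deviating from a truthful bid can only lose payoff in a second-price auction — never gain.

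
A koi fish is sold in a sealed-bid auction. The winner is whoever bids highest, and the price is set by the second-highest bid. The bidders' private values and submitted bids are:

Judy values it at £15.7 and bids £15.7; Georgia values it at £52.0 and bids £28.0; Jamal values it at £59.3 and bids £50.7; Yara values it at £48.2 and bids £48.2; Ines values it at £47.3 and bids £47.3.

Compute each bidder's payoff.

Payoffs: Judy £0.0, Georgia £0.0, Jamal £11.1, Yara £0.0, Ines £0.0.

Sorted high to low: Jamal £50.7, then Yara £48.2, then Ines £47.3, then Georgia £28.0, then Judy £15.7.
Jamal has the top bid and wins; the price is the second-highest bid, £48.2.
Jamal's payoff = £59.3 − £48.2 = £11.1. All other bidders lose, so their payoff is 0.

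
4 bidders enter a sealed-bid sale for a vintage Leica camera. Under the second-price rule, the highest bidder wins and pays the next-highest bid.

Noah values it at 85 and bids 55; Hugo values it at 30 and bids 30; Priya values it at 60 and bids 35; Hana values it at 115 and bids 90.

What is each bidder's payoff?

Ordered from highest: Hana 90, then Noah 55, then Priya 35, then Hugo 30.
Hana has the top bid and wins; the price is the second-highest bid, 55.
Hana's payoff = 115 − 55 = 60. All other bidders lose, so their payoff is 0.

Payoffs: Noah 0, Hugo 0, Priya 0, Hana 60.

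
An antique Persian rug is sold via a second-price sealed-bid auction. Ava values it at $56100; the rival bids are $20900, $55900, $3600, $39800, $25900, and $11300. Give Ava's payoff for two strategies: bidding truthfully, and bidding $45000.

The highest competing bid is $55900.
Bidding truthfully at $56100: Ava has the top bid, wins, and pays the second-highest bid $55900. Payoff = $56100 − $55900 = $200.
Bidding $45000: the top bid is $55900 (a rival), so Ava loses. Payoff = $0.
Deviating from a truthful bid can only lose payoff in a second-price auction — never gain.

(a) $200  (b) $0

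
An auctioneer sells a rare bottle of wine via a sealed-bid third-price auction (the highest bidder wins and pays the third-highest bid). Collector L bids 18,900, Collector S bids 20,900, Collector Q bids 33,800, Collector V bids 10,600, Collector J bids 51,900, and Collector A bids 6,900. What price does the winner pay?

Price paid: 20,900.

Bids in descending order: Collector J 51,900 > Collector Q 33,800 > Collector S 20,900 > Collector L 18,900 > Collector V 10,600 > Collector A 6,900.
Collector J is the highest bidder, so Collector J wins.
Under the third-price rule, the price is the third-highest bid: 20,900.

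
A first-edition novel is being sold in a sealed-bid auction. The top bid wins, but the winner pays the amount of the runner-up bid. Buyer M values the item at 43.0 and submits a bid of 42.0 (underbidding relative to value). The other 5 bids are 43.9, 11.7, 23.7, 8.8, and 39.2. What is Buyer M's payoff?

Highest competing bid: 43.9.
Buyer M's bid 42.0 is not the highest, so Buyer M loses, pays nothing, and earns zero payoff.

Payoff = 0.0.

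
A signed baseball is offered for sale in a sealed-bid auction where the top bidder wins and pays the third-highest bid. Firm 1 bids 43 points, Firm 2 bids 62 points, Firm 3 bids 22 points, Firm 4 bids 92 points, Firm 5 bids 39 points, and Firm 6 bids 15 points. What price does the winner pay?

Ranking the bids: Firm 4 92 points; Firm 2 62 points; Firm 1 43 points; Firm 5 39 points; Firm 3 22 points; Firm 6 15 points.
Firm 4 is the highest bidder, so Firm 4 wins.
Under the third-price rule, the price is the third-highest bid: 43 points.

The winner pays 43 points.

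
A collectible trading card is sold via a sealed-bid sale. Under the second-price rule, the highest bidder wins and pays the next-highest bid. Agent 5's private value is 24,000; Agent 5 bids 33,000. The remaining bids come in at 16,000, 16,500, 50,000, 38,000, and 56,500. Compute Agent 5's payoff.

Highest competing bid: 56,500.
Agent 5's bid 33,000 is not the highest, so Agent 5 loses, pays nothing, and earns zero payoff.

0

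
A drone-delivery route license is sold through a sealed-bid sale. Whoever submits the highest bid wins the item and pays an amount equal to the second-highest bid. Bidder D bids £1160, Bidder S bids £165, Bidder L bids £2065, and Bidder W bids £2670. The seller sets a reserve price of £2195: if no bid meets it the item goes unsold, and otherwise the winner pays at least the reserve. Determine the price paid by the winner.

The winner pays £2195.

Ordered from highest: Bidder W £2670 > Bidder L £2065 > Bidder D £1160 > Bidder S £165.
Bidder W has the highest bid, so Bidder W wins.
The second-highest bid is £2065, but the reserve £2195 is higher, so the price is the reserve.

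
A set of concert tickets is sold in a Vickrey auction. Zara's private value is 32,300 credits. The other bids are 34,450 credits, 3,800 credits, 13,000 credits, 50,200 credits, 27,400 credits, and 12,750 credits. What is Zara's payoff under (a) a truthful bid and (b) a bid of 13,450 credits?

(a) 0 credits  (b) 0 credits

The highest competing bid is 50,200 credits.
Bidding truthfully at 32,300 credits: the top bid is 50,200 credits (a rival), so Zara loses. Payoff = 0 credits.
Bidding 13,450 credits: the top bid is 50,200 credits (a rival), so Zara loses. Payoff = 0 credits.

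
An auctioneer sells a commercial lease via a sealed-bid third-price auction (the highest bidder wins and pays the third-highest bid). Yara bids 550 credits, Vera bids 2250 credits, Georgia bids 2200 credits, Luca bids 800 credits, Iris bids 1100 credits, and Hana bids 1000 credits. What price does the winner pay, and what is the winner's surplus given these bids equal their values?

The winner pays 1100 credits for a surplus of 1150 credits.

Ordered from highest: Vera 2250 credits > Georgia 2200 credits > Iris 1100 credits > Hana 1000 credits > Luca 800 credits > Yara 550 credits.
Vera is the highest bidder, so Vera wins.
Under the third-price rule, the price is the third-highest bid: 1100 credits.
Surplus = 2250 credits − 1100 credits = 1150 credits.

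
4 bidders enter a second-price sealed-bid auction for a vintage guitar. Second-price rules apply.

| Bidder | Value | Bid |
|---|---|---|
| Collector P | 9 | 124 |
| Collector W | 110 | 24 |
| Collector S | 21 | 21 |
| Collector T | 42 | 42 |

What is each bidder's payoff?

Ranking the bids: Collector P 124, then Collector T 42, then Collector W 24, then Collector S 21.
Collector P has the top bid and wins; the price is the second-highest bid, 42.
Collector P's payoff = 9 − 42 = -33. All other bidders lose, so their payoff is 0.

Payoffs: Collector P -33, Collector W 0, Collector S 0, Collector T 0.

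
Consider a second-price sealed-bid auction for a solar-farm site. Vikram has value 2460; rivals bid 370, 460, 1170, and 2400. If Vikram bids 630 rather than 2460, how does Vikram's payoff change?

The highest competing bid is 2400.
Bidding truthfully at 2460: Vikram has the top bid, wins, and pays the second-highest bid 2400. Payoff = 2460 − 2400 = 60.
Bidding 630: the top bid is 2400 (a rival), so Vikram loses. Payoff = 0.
Change = 0 − 60 = -60.

Payoff change: -60.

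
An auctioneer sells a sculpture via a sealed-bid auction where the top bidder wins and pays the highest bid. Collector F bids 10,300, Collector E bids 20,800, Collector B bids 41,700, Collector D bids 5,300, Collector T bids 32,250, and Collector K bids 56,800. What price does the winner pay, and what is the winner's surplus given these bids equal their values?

Ranking the bids: Collector K 56,800; Collector B 41,700; Collector T 32,250; Collector E 20,800; Collector F 10,300; Collector D 5,300.
Collector K is the highest bidder, so Collector K wins.
Under the first-price rule, the price is the highest bid: 56,800.
Surplus = 56,800 − 56,800 = 0.

Price 56,800; surplus 0.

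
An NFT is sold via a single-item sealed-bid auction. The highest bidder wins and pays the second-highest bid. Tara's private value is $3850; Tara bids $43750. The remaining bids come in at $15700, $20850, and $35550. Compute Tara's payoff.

Highest competing bid: $35550.
Tara's bid $43750 is the highest overall, so Tara wins and pays the second-highest bid, $35550.
Payoff = value − price = $3850 − $35550 = -$31700.

Payoff = -$31700.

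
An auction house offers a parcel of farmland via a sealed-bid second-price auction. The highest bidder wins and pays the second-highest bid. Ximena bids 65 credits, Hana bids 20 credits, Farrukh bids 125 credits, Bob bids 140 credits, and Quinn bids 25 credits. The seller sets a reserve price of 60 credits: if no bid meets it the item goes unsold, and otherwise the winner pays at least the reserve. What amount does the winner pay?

Ranking the bids: Bob 140 credits; Farrukh 125 credits; Ximena 65 credits; Quinn 25 credits; Hana 20 credits.
Bob has the highest bid, so Bob wins.
The second-highest bid is 125 credits, which exceeds the reserve, so that sets the price.

The winner pays 125 credits.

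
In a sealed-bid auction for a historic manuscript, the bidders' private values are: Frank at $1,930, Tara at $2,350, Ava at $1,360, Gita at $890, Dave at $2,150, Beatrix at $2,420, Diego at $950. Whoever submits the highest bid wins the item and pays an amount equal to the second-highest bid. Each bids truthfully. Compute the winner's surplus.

Sorted high to low: Beatrix $2,420, then Tara $2,350, then Dave $2,150, then Frank $1,930, then Ava $1,360, then Diego $950, then Gita $890.
Beatrix wins with the top bid and pays the second-highest, $2,350.
Surplus = $2,420 − $2,350 = $70.

Winner's surplus: $70.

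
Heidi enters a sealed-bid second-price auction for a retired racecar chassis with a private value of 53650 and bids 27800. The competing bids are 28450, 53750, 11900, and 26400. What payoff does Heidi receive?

Highest competing bid: 53750.
Heidi's bid 27800 is not the highest, so Heidi loses, pays nothing, and earns zero payoff.

0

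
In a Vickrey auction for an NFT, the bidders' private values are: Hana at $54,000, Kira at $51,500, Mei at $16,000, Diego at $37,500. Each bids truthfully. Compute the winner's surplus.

Ordered from highest: Hana $54,000; Kira $51,500; Diego $37,500; Mei $16,000.
Hana wins with the top bid and pays the second-highest, $51,500.
Surplus = $54,000 − $51,500 = $2,500.

$2,500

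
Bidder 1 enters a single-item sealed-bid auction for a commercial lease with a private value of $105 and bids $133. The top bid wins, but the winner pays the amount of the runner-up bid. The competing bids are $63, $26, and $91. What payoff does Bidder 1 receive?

Highest competing bid: $91.
Bidder 1's bid $133 is the highest overall, so Bidder 1 wins and pays the second-highest bid, $91.
Payoff = value − price = $105 − $91 = $14.

The bidder's payoff: $14.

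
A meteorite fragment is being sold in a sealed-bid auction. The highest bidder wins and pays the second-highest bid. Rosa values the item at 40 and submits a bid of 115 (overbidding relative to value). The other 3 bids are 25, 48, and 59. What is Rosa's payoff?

Payoff = -19.

Highest competing bid: 59.
Rosa's bid 115 is the highest overall, so Rosa wins and pays the second-highest bid, 59.
Payoff = value − price = 40 − 59 = -19.
Overbidding won the item at a price above value — truthful bidding would have avoided this loss.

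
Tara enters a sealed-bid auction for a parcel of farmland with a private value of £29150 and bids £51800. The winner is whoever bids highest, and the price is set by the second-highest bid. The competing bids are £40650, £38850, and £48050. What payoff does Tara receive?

Highest competing bid: £48050.
Tara's bid £51800 is the highest overall, so Tara wins and pays the second-highest bid, £48050.
Payoff = value − price = £29150 − £48050 = -£18900.
Overbidding won the item at a price above value — truthful bidding would have avoided this loss.

Tara's payoff: -£18900.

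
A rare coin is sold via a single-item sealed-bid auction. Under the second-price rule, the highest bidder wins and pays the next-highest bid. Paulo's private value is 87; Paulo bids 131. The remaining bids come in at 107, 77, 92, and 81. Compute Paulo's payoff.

-20

Highest competing bid: 107.
Paulo's bid 131 is the highest overall, so Paulo wins and pays the second-highest bid, 107.
Payoff = value − price = 87 − 107 = -20.
Overbidding won the item at a price above value — truthful bidding would have avoided this loss.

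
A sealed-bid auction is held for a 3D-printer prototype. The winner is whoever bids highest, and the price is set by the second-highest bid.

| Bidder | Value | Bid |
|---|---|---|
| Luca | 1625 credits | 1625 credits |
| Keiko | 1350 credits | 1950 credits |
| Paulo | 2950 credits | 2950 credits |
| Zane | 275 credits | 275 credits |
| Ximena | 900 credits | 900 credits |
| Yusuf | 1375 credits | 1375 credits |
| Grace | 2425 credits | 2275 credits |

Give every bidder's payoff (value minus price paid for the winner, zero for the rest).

Ranking the bids: Paulo 2950 credits > Grace 2275 credits > Keiko 1950 credits > Luca 1625 credits > Yusuf 1375 credits > Ximena 900 credits > Zane 275 credits.
Paulo has the top bid and wins; the price is the second-highest bid, 2275 credits.
Paulo's payoff = 2950 credits − 2275 credits = 675 credits. All other bidders lose, so their payoff is 0.

Payoffs: Luca 0 credits, Keiko 0 credits, Paulo 675 credits, Zane 0 credits, Ximena 0 credits, Yusuf 0 credits, Grace 0 credits.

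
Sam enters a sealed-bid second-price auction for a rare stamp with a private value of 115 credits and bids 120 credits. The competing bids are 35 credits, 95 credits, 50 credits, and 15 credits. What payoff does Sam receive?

20 credits

Highest competing bid: 95 credits.
Sam's bid 120 credits is the highest overall, so Sam wins and pays the second-highest bid, 95 credits.
Payoff = value − price = 115 credits − 95 credits = 20 credits.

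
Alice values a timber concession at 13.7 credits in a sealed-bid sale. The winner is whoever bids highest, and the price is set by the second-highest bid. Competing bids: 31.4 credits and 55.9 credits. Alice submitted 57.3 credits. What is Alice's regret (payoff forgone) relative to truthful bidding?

42.2 credits

The highest competing bid is 55.9 credits.
Bidding truthfully at 13.7 credits: the top bid is 55.9 credits (a rival), so Alice loses. Payoff = 0.0 credits.
Bidding 57.3 credits: Alice has the top bid, wins, and pays the second-highest bid 55.9 credits. Payoff = 13.7 credits − 55.9 credits = -42.2 credits.
Regret = truthful payoff − actual payoff = 0.0 credits − -42.2 credits = 42.2 credits.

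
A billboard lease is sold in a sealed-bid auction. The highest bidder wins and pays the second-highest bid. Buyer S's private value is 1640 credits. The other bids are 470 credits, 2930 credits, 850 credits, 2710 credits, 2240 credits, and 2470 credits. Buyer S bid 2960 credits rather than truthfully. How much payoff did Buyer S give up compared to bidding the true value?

The highest competing bid is 2930 credits.
Bidding truthfully at 1640 credits: the top bid is 2930 credits (a rival), so Buyer S loses. Payoff = 0 credits.
Bidding 2960 credits: Buyer S has the top bid, wins, and pays the second-highest bid 2930 credits. Payoff = 1640 credits − 2930 credits = -1290 credits.
Regret = truthful payoff − actual payoff = 0 credits − -1290 credits = 1290 credits.
This is the dominant-strategy logic: truthful bidding weakly beats any alternative.

Regret: 1290 credits.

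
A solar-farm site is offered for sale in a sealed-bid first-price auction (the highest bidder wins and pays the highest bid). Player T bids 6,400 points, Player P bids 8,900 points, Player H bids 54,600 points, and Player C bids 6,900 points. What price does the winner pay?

The winner pays 54,600 points.

Ordered from highest: Player H 54,600 points, then Player P 8,900 points, then Player C 6,900 points, then Player T 6,400 points.
Player H is the highest bidder, so Player H wins.
Under the first-price rule, the price is the highest bid: 54,600 points.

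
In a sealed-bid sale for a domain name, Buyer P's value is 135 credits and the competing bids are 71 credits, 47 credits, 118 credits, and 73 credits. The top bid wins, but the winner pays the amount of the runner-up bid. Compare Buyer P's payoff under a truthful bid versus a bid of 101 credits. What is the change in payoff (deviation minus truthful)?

The highest competing bid is 118 credits.
Bidding truthfully at 135 credits: Buyer P has the top bid, wins, and pays the second-highest bid 118 credits. Payoff = 135 credits − 118 credits = 17 credits.
Bidding 101 credits: the top bid is 118 credits (a rival), so Buyer P loses. Payoff = 0 credits.
Change = 0 credits − 17 credits = -17 credits.

-17 credits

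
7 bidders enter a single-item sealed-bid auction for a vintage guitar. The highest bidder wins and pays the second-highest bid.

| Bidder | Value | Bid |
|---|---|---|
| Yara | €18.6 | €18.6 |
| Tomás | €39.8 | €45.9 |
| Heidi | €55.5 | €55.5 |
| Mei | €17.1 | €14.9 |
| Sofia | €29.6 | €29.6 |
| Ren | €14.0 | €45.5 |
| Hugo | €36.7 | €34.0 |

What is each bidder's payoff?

Yara €0.0, Tomás €0.0, Heidi €9.6, Mei €0.0, Sofia €0.0, Ren €0.0, Hugo €0.0.

Sorted high to low: Heidi €55.5; Tomás €45.9; Ren €45.5; Hugo €34.0; Sofia €29.6; Yara €18.6; Mei €14.9.
Heidi has the top bid and wins; the price is the second-highest bid, €45.9.
Heidi's payoff = €55.5 − €45.9 = €9.6. All other bidders lose, so their payoff is 0.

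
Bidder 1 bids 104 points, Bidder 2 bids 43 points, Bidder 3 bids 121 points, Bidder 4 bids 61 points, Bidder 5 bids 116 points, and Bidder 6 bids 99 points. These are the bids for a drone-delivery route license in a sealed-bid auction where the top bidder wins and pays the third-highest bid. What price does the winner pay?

104 points

Ordered from highest: Bidder 3 121 points; Bidder 5 116 points; Bidder 1 104 points; Bidder 6 99 points; Bidder 4 61 points; Bidder 2 43 points.
Bidder 3 is the highest bidder, so Bidder 3 wins.
Under the third-price rule, the price is the third-highest bid: 104 points.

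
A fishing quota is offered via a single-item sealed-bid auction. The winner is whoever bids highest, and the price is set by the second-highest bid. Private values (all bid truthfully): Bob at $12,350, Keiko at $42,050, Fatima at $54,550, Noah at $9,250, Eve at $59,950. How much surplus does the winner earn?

$5,400

Sorted high to low: Eve $59,950; Fatima $54,550; Keiko $42,050; Bob $12,350; Noah $9,250.
Eve wins with the top bid and pays the second-highest, $54,550.
Surplus = $59,950 − $54,550 = $5,400.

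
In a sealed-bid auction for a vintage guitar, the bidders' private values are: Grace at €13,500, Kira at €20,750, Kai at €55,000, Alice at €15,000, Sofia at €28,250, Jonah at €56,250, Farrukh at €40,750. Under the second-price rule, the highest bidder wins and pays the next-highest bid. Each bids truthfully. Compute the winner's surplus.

Sorted high to low: Jonah €56,250, then Kai €55,000, then Farrukh €40,750, then Sofia €28,250, then Kira €20,750, then Alice €15,000, then Grace €13,500.
Jonah wins with the top bid and pays the second-highest, €55,000.
Surplus = €56,250 − €55,000 = €1,250.

€1,250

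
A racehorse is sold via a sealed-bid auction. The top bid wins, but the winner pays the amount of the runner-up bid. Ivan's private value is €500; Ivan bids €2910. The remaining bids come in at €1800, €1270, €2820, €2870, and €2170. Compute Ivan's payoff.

-€2370

Highest competing bid: €2870.
Ivan's bid €2910 is the highest overall, so Ivan wins and pays the second-highest bid, €2870.
Payoff = value − price = €500 − €2870 = -€2370.
Overbidding won the item at a price above value — truthful bidding would have avoided this loss.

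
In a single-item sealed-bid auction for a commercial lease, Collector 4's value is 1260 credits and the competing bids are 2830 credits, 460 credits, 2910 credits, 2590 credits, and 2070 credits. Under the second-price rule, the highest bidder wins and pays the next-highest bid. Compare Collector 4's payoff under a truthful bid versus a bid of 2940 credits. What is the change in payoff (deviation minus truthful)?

-1650 credits

The highest competing bid is 2910 credits.
Bidding truthfully at 1260 credits: the top bid is 2910 credits (a rival), so Collector 4 loses. Payoff = 0 credits.
Bidding 2940 credits: Collector 4 has the top bid, wins, and pays the second-highest bid 2910 credits. Payoff = 1260 credits − 2910 credits = -1650 credits.
Change = -1650 credits − 0 credits = -1650 credits.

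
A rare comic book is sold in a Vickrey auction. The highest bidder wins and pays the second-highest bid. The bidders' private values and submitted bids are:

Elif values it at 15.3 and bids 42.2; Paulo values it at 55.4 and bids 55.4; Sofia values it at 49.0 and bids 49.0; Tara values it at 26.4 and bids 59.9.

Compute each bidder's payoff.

Payoffs: Elif 0.0, Paulo 0.0, Sofia 0.0, Tara -29.0.

Bids in descending order: Tara 59.9, then Paulo 55.4, then Sofia 49.0, then Elif 42.2.
Tara has the top bid and wins; the price is the second-highest bid, 55.4.
Tara's payoff = 26.4 − 55.4 = -29.0. All other bidders lose, so their payoff is 0.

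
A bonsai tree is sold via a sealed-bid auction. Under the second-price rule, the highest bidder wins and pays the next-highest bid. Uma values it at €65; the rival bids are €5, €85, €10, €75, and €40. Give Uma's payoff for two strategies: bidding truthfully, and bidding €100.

The highest competing bid is €85.
Bidding truthfully at €65: the top bid is €85 (a rival), so Uma loses. Payoff = €0.
Bidding €100: Uma has the top bid, wins, and pays the second-highest bid €85. Payoff = €65 − €85 = -€20.
Deviating from a truthful bid can only lose payoff in a second-price auction — never gain.

Truthful: €0; alternative: -€20.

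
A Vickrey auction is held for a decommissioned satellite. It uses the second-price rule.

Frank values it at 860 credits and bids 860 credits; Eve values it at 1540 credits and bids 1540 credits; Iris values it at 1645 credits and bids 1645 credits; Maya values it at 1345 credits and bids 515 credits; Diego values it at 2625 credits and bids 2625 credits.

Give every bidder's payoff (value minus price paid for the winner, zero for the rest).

Ranking the bids: Diego 2625 credits > Iris 1645 credits > Eve 1540 credits > Frank 860 credits > Maya 515 credits.
Diego has the top bid and wins; the price is the second-highest bid, 1645 credits.
Diego's payoff = 2625 credits − 1645 credits = 980 credits. All other bidders lose, so their payoff is 0.

Payoffs: Frank 0 credits, Eve 0 credits, Iris 0 credits, Maya 0 credits, Diego 980 credits.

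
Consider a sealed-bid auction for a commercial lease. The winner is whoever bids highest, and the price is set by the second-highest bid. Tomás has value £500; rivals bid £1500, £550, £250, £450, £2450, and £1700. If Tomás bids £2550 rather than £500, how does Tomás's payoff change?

The highest competing bid is £2450.
Bidding truthfully at £500: the top bid is £2450 (a rival), so Tomás loses. Payoff = £0.
Bidding £2550: Tomás has the top bid, wins, and pays the second-highest bid £2450. Payoff = £500 − £2450 = -£1950.
Change = -£1950 − £0 = -£1950.

Change in payoff: -£1950.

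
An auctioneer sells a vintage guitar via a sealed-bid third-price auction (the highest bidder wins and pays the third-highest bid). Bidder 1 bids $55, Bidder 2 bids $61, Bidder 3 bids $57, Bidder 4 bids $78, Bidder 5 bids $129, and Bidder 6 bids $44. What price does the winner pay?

Ranking the bids: Bidder 5 $129 > Bidder 4 $78 > Bidder 2 $61 > Bidder 3 $57 > Bidder 1 $55 > Bidder 6 $44.
Bidder 5 is the highest bidder, so Bidder 5 wins.
Under the third-price rule, the price is the third-highest bid: $61.

Price paid: $61.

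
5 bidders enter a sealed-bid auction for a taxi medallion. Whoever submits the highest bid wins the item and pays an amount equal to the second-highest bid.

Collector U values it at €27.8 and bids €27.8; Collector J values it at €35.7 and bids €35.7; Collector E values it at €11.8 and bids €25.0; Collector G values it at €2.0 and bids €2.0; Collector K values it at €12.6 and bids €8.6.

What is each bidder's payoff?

Payoffs: Collector U €0.0, Collector J €7.9, Collector E €0.0, Collector G €0.0, Collector K €0.0.

Bids in descending order: Collector J €35.7 > Collector U €27.8 > Collector E €25.0 > Collector K €8.6 > Collector G €2.0.
Collector J has the top bid and wins; the price is the second-highest bid, €27.8.
Collector J's payoff = €35.7 − €27.8 = €7.9. All other bidders lose, so their payoff is 0.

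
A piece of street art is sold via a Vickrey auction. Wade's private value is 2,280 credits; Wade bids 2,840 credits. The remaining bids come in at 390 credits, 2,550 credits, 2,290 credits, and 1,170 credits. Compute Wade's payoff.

Highest competing bid: 2,550 credits.
Wade's bid 2,840 credits is the highest overall, so Wade wins and pays the second-highest bid, 2,550 credits.
Payoff = value − price = 2,280 credits − 2,550 credits = -270 credits.
Overbidding won the item at a price above value — truthful bidding would have avoided this loss.

Wade's payoff: -270 credits.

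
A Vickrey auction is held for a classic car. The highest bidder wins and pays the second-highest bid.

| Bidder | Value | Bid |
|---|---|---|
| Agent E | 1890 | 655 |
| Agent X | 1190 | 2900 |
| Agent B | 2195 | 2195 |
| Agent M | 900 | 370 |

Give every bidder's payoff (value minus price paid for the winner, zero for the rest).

Ordered from highest: Agent X 2900 > Agent B 2195 > Agent E 655 > Agent M 370.
Agent X has the top bid and wins; the price is the second-highest bid, 2195.
Agent X's payoff = 1190 − 2195 = -1005. All other bidders lose, so their payoff is 0.

Agent E 0, Agent X -1005, Agent B 0, Agent M 0.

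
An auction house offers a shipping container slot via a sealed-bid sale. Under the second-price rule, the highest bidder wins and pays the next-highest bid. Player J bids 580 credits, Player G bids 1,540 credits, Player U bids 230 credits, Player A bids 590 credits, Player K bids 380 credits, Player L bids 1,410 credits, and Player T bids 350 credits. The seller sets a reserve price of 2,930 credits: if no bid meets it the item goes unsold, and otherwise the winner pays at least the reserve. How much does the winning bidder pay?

Bids in descending order: Player G 1,540 credits, then Player L 1,410 credits, then Player A 590 credits, then Player J 580 credits, then Player K 380 credits, then Player T 350 credits, then Player U 230 credits.
The top bid 1,540 credits is below the reserve 2,930 credits, so the item goes unsold and nothing is paid.

unsold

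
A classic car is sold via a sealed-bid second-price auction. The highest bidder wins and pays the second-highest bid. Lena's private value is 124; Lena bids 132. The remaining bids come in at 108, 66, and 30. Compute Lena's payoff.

Lena's payoff: 16.

Highest competing bid: 108.
Lena's bid 132 is the highest overall, so Lena wins and pays the second-highest bid, 108.
Payoff = value − price = 124 − 108 = 16.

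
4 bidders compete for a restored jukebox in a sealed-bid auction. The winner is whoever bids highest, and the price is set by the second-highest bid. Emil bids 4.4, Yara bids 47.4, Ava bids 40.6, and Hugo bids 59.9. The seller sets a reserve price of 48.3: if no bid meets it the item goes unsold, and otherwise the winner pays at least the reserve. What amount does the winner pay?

Bids in descending order: Hugo 59.9, then Yara 47.4, then Ava 40.6, then Emil 4.4.
Hugo has the highest bid, so Hugo wins.
The second-highest bid is 47.4, but the reserve 48.3 is higher, so the price is the reserve.

The winner pays 48.3.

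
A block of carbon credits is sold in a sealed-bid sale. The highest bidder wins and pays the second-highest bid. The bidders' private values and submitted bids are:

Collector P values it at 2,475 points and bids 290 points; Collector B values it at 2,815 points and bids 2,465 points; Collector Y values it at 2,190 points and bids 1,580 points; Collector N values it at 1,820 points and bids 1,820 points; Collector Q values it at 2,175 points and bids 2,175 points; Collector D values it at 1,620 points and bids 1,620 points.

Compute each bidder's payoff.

Ordered from highest: Collector B 2,465 points, then Collector Q 2,175 points, then Collector N 1,820 points, then Collector D 1,620 points, then Collector Y 1,580 points, then Collector P 290 points.
Collector B has the top bid and wins; the price is the second-highest bid, 2,175 points.
Collector B's payoff = 2,815 points − 2,175 points = 640 points. All other bidders lose, so their payoff is 0.

Payoffs: Collector P 0 points, Collector B 640 points, Collector Y 0 points, Collector N 0 points, Collector Q 0 points, Collector D 0 points.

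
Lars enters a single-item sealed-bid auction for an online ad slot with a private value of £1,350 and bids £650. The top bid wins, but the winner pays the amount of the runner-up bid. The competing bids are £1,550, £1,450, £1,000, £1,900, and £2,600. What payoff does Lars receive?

Highest competing bid: £2,600.
Lars's bid £650 is not the highest, so Lars loses, pays nothing, and earns zero payoff.

Lars's payoff: £0.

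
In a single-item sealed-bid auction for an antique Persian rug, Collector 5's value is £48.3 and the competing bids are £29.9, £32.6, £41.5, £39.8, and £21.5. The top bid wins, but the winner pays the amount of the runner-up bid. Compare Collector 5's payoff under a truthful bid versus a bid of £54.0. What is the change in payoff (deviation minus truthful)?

The highest competing bid is £41.5.
Bidding truthfully at £48.3: Collector 5 has the top bid, wins, and pays the second-highest bid £41.5. Payoff = £48.3 − £41.5 = £6.8.
Bidding £54.0: Collector 5 has the top bid, wins, and pays the second-highest bid £41.5. Payoff = £48.3 − £41.5 = £6.8.
Change = £6.8 − £6.8 = £0.0.
The bid only affects whether you win, not the price — here both bids land on the same side of the top rival bid, so the deviation is payoff-neutral.

Change in payoff: £0.0.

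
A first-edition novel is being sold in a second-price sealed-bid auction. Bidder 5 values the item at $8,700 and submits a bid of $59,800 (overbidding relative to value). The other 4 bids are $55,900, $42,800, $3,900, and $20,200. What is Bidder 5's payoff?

Payoff = -$47,200.

Highest competing bid: $55,900.
Bidder 5's bid $59,800 is the highest overall, so Bidder 5 wins and pays the second-highest bid, $55,900.
Payoff = value − price = $8,700 − $55,900 = -$47,200.
Overbidding won the item at a price above value — truthful bidding would have avoided this loss.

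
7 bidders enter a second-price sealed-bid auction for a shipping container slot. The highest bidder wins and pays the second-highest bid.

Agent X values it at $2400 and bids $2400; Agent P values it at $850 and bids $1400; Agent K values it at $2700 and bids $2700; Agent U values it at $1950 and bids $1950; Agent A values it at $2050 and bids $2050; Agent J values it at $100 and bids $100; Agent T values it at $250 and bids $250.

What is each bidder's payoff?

Bids in descending order: Agent K $2700 > Agent X $2400 > Agent A $2050 > Agent U $1950 > Agent P $1400 > Agent T $250 > Agent J $100.
Agent K has the top bid and wins; the price is the second-highest bid, $2400.
Agent K's payoff = $2700 − $2400 = $300. All other bidders lose, so their payoff is 0.

Agent X $0, Agent P $0, Agent K $300, Agent U $0, Agent A $0, Agent J $0, Agent T $0.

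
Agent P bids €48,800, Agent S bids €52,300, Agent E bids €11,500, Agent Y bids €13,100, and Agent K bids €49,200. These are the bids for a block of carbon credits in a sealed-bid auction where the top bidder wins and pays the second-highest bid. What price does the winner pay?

€49,200

Ordered from highest: Agent S €52,300 > Agent K €49,200 > Agent P €48,800 > Agent Y €13,100 > Agent E €11,500.
Agent S is the highest bidder, so Agent S wins.
Under the second-price rule, the price is the second-highest bid: €49,200.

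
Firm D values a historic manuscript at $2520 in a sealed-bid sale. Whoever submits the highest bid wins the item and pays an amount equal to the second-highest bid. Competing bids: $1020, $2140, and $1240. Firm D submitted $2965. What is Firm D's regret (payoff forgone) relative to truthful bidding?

The highest competing bid is $2140.
Bidding truthfully at $2520: Firm D has the top bid, wins, and pays the second-highest bid $2140. Payoff = $2520 − $2140 = $380.
Bidding $2965: Firm D has the top bid, wins, and pays the second-highest bid $2140. Payoff = $2520 − $2140 = $380.
Regret = truthful payoff − actual payoff = $380 − $380 = $0.

Payoff forgone: $0.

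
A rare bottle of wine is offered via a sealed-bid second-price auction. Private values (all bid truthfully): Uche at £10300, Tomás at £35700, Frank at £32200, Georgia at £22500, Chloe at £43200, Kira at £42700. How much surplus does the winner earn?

Winner's surplus: £500.

Sorted high to low: Chloe £43200 > Kira £42700 > Tomás £35700 > Frank £32200 > Georgia £22500 > Uche £10300.
Chloe wins with the top bid and pays the second-highest, £42700.
Surplus = £43200 − £42700 = £500.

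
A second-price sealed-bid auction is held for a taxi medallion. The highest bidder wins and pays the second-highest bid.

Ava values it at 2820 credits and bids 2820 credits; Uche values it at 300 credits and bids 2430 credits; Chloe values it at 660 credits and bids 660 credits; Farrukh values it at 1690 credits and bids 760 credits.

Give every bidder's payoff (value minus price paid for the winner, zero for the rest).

Payoffs: Ava 390 credits, Uche 0 credits, Chloe 0 credits, Farrukh 0 credits.

Bids in descending order: Ava 2820 credits, then Uche 2430 credits, then Farrukh 760 credits, then Chloe 660 credits.
Ava has the top bid and wins; the price is the second-highest bid, 2430 credits.
Ava's payoff = 2820 credits − 2430 credits = 390 credits. All other bidders lose, so their payoff is 0.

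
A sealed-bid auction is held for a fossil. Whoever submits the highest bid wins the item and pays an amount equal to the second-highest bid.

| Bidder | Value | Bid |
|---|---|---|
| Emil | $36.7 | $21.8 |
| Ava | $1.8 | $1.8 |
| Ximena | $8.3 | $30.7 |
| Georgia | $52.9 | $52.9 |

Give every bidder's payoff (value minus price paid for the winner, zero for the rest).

Emil $0.0, Ava $0.0, Ximena $0.0, Georgia $22.2.

Bids in descending order: Georgia $52.9, then Ximena $30.7, then Emil $21.8, then Ava $1.8.
Georgia has the top bid and wins; the price is the second-highest bid, $30.7.
Georgia's payoff = $52.9 − $30.7 = $22.2. All other bidders lose, so their payoff is 0.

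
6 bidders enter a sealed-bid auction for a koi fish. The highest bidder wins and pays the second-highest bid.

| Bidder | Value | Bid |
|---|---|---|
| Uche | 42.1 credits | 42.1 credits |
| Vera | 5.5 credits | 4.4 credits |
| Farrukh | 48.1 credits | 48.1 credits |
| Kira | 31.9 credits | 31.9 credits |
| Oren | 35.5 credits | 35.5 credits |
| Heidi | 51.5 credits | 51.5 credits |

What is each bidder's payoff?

Bids in descending order: Heidi 51.5 credits, then Farrukh 48.1 credits, then Uche 42.1 credits, then Oren 35.5 credits, then Kira 31.9 credits, then Vera 4.4 credits.
Heidi has the top bid and wins; the price is the second-highest bid, 48.1 credits.
Heidi's payoff = 51.5 credits − 48.1 credits = 3.4 credits. All other bidders lose, so their payoff is 0.

Uche 0.0 credits, Vera 0.0 credits, Farrukh 0.0 credits, Kira 0.0 credits, Oren 0.0 credits, Heidi 3.4 credits.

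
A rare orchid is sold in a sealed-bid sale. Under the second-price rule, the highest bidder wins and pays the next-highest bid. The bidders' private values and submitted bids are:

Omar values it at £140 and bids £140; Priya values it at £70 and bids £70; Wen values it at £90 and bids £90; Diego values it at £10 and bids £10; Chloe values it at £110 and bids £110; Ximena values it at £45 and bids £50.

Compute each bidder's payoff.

Payoffs: Omar £30, Priya £0, Wen £0, Diego £0, Chloe £0, Ximena £0.

Ranking the bids: Omar £140; Chloe £110; Wen £90; Priya £70; Ximena £50; Diego £10.
Omar has the top bid and wins; the price is the second-highest bid, £110.
Omar's payoff = £140 − £110 = £30. All other bidders lose, so their payoff is 0.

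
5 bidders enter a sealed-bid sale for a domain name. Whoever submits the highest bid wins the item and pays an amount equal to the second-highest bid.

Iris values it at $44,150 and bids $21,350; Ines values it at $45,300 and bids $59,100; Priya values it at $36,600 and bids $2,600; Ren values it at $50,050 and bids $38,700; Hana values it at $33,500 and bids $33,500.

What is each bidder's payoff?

Ordered from highest: Ines $59,100; Ren $38,700; Hana $33,500; Iris $21,350; Priya $2,600.
Ines has the top bid and wins; the price is the second-highest bid, $38,700.
Ines's payoff = $45,300 − $38,700 = $6,600. All other bidders lose, so their payoff is 0.

Payoffs: Iris $0, Ines $6,600, Priya $0, Ren $0, Hana $0.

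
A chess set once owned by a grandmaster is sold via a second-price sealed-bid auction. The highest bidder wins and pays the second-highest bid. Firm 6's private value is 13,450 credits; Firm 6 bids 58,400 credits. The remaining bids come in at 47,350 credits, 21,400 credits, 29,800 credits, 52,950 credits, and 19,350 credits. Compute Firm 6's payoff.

Payoff = -39,500 credits.

Highest competing bid: 52,950 credits.
Firm 6's bid 58,400 credits is the highest overall, so Firm 6 wins and pays the second-highest bid, 52,950 credits.
Payoff = value − price = 13,450 credits − 52,950 credits = -39,500 credits.
Overbidding won the item at a price above value — truthful bidding would have avoided this loss.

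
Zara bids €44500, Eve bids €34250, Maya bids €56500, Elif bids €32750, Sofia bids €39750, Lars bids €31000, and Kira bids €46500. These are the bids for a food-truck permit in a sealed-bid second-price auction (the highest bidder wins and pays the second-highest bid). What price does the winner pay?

The winner pays €46500.

Sorted high to low: Maya €56500 > Kira €46500 > Zara €44500 > Sofia €39750 > Eve €34250 > Elif €32750 > Lars €31000.
Maya is the highest bidder, so Maya wins.
Under the second-price rule, the price is the second-highest bid: €46500.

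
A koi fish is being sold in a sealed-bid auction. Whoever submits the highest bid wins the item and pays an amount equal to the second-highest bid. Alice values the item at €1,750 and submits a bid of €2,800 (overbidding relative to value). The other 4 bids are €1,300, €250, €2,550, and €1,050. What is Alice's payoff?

Highest competing bid: €2,550.
Alice's bid €2,800 is the highest overall, so Alice wins and pays the second-highest bid, €2,550.
Payoff = value − price = €1,750 − €2,550 = -€800.
Overbidding won the item at a price above value — truthful bidding would have avoided this loss.

Alice's payoff: -€800.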